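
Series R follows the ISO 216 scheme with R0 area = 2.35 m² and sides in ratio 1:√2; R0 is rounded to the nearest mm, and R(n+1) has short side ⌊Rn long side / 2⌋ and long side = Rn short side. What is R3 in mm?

Let R0's short side be w mm. w · w√2 = 2.35 m² = 2,350,000 mm², so w ≈ 1289.1 mm and w√2 ≈ 1823.0 mm → R0 = 1289 × 1823 mm.
R1: ⌊1823/2⌋ × 1289 = 911 × 1289 mm
R2: ⌊1289/2⌋ × 911 = 644 × 911 mm
R3: ⌊911/2⌋ × 644 = 455 × 644 mm

455 × 644 mm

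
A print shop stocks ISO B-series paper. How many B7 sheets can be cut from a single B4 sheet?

B4 = 250 × 353 mm; B7 = 88 × 125 mm.
Each halving step doubles the count; 3 steps from B4 to B7.
2^3 = 8.

8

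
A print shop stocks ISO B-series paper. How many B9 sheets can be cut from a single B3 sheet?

Each ISO step halves the sheet: 1 × B3 → 2 × B4 → 4 × B5 → 8 × B6 → …
From B3 to B9 is 6 halving steps: 2^6 = 64.

64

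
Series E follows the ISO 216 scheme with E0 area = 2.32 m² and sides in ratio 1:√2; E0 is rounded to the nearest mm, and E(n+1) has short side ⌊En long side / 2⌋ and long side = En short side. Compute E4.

320 × 452 mm

Let E0's short side be w mm. w · w√2 = 2.32 m² = 2,320,000 mm², so w ≈ 1280.8 mm and w√2 ≈ 1811.3 mm → E0 = 1281 × 1811 mm.
E1: ⌊1811/2⌋ × 1281 = 905 × 1281 mm
E2: ⌊1281/2⌋ × 905 = 640 × 905 mm
E3: ⌊905/2⌋ × 640 = 452 × 640 mm
E4: ⌊640/2⌋ × 452 = 320 × 452 mm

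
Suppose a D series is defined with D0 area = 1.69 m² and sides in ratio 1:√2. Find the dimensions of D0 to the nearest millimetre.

Let the short side be w mm. Then w · w√2 = 1.69 m² = 1,690,000 mm².
w² = 1,690,000/√2, so w ≈ 1093.2 mm; long side = w√2 ≈ 1546.0 mm.

1093 × 1546 mm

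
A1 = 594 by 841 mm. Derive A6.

105 × 148 mm

A2: ⌊841/2⌋ × 594 = 420 × 594 mm
A3: ⌊594/2⌋ × 420 = 297 × 420 mm
A4: ⌊420/2⌋ × 297 = 210 × 297 mm
A5: ⌊297/2⌋ × 210 = 148 × 210 mm
A6: ⌊210/2⌋ × 148 = 105 × 148 mm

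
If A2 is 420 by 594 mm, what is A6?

A3: ⌊594/2⌋ × 420 = 297 × 420 mm
A4: ⌊420/2⌋ × 297 = 210 × 297 mm
A5: ⌊297/2⌋ × 210 = 148 × 210 mm
A6: ⌊210/2⌋ × 148 = 105 × 148 mm

105 × 148 mm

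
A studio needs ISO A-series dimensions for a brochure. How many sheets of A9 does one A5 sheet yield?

16

A5 = 148 × 210 mm; A9 = 37 × 52 mm.
Each halving step doubles the count; 4 steps from A5 to A9.
2^4 = 16.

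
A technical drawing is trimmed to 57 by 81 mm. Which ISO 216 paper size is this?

C8 (57 × 81 mm)

Aspect ratio 81/57 ≈ 1.421 — close to the ISO √2 ≈ 1.414.
In the C-series (envelope sizes, between A and B): C8 = 57 × 81 mm.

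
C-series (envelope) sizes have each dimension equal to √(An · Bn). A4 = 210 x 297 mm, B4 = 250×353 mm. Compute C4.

229 × 324 mm

Short side: √(210 · 250) = √52500 ≈ 229.1 → 229 mm
Long side: √(297 · 353) = √104841 ≈ 323.8 → 324 mm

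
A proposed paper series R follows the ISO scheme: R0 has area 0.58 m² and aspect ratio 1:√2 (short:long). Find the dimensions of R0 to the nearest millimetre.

640 × 906 mm

Let the short side be w mm. Then w · w√2 = 0.58 m² = 580,000 mm².
w² = 580,000/√2, so w ≈ 640.4 mm; long side = w√2 ≈ 905.7 mm.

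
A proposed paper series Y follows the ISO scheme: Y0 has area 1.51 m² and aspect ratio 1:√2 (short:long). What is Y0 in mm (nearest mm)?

Let the short side be w mm. Then w · w√2 = 1.51 m² = 1,510,000 mm².
w² = 1,510,000/√2, so w ≈ 1033.3 mm; long side = w√2 ≈ 1461.3 mm.

1033 × 1461 mm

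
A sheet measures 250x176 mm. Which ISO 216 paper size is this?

Aspect ratio 250/176 ≈ 1.420 — close to the ISO √2 ≈ 1.414.
In the B-series (B0 = 1000 × 1414 mm): B5 = 176 × 250 mm.

B5 (176 × 250 mm)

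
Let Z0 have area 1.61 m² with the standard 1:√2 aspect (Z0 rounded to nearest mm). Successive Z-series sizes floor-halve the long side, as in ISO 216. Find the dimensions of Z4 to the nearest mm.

Let Z0's short side be w mm. w · w√2 = 1.61 m² = 1,610,000 mm², so w ≈ 1067.0 mm and w√2 ≈ 1508.9 mm → Z0 = 1067 × 1509 mm.
Z1: ⌊1509/2⌋ × 1067 = 754 × 1067 mm
Z2: ⌊1067/2⌋ × 754 = 533 × 754 mm
Z3: ⌊754/2⌋ × 533 = 377 × 533 mm
Z4: ⌊533/2⌋ × 377 = 266 × 377 mm

266 × 377 mm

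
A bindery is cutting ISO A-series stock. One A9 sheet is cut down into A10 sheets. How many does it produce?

Each ISO step halves the sheet: 1 × A9 → 2 × A10
From A9 to A10 is 1 halving step: 2^1 = 2.

2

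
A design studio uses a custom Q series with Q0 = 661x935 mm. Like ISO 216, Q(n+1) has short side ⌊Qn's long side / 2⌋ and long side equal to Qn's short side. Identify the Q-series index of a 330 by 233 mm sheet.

Q0: 661 × 935 mm
Q1: 467 × 661 mm
Q2: 330 × 467 mm
Q3: 233 × 330 mm
Q4: 165 × 233 mm
→ matches Q3.

Q3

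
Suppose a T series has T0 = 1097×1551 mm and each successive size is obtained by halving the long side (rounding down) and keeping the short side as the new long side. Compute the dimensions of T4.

274 × 387 mm

T1 = 775 × 1097 mm (from T0 by 1 halving).
T2: ⌊1097/2⌋ × 775 = 548 × 775 mm
T3: ⌊775/2⌋ × 548 = 387 × 548 mm
T4: ⌊548/2⌋ × 387 = 274 × 387 mm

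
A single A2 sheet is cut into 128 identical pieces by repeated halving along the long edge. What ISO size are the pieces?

A9

128 = 2^7, so 7 halving steps.
A2 → A3 → … → A9 after 7 steps.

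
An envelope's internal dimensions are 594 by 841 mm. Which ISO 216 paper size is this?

Aspect ratio 841/594 ≈ 1.416 — close to the ISO √2 ≈ 1.414.
In the A-series (A0 area = 1 m²): A1 = 594 × 841 mm.

A1 (594 × 841 mm)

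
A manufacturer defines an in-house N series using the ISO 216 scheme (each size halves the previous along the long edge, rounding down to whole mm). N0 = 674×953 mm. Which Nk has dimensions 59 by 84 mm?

N7

N0: 674 × 953 mm
N1: 476 × 674 mm
N2: 337 × 476 mm
N3: 238 × 337 mm
N4: 168 × 238 mm
N5: 119 × 168 mm
N6: 84 × 119 mm
N7: 59 × 84 mm
N8: 42 × 59 mm
→ matches N7.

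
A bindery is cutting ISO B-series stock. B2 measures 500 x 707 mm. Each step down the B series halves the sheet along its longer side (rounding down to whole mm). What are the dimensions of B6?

125 × 176 mm

B3: ⌊707/2⌋ × 500 = 353 × 500 mm
B4: ⌊500/2⌋ × 353 = 250 × 353 mm
B5: ⌊353/2⌋ × 250 = 176 × 250 mm
B6: ⌊250/2⌋ × 176 = 125 × 176 mm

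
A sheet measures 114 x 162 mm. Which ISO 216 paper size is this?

C6 (114 × 162 mm)

Aspect ratio 162/114 ≈ 1.421 — close to the ISO √2 ≈ 1.414.
In the C-series (envelope sizes, between A and B): C6 = 114 × 162 mm.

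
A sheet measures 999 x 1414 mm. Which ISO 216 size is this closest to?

B0 (1000 × 1414 mm)

Aspect ratio 1414/999 ≈ 1.415 — close to the ISO √2 ≈ 1.414.
In the B-series (B0 = 1000 × 1414 mm): B0 = 1000 × 1414 mm.
Off by 1 mm total — nearest standard size.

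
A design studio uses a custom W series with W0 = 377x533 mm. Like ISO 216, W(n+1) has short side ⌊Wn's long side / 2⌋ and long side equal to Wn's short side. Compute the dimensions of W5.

W1 = 266 × 377 mm (from W0 by 1 halving).
W2: ⌊377/2⌋ × 266 = 188 × 266 mm
W3: ⌊266/2⌋ × 188 = 133 × 188 mm
W4: ⌊188/2⌋ × 133 = 94 × 133 mm
W5: ⌊133/2⌋ × 94 = 66 × 94 mm

66 × 94 mm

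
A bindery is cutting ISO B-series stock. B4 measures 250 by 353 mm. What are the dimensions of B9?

B5: ⌊353/2⌋ × 250 = 176 × 250 mm
B6: ⌊250/2⌋ × 176 = 125 × 176 mm
B7: ⌊176/2⌋ × 125 = 88 × 125 mm
B8: ⌊125/2⌋ × 88 = 62 × 88 mm
B9: ⌊88/2⌋ × 62 = 44 × 62 mm

44 × 62 mm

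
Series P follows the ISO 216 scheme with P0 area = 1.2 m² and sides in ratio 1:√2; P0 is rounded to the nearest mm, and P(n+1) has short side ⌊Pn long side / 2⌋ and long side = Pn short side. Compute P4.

Let P0's short side be w mm. w · w√2 = 1.2 m² = 1,200,000 mm², so w ≈ 921.2 mm and w√2 ≈ 1302.7 mm → P0 = 921 × 1303 mm.
P1: ⌊1303/2⌋ × 921 = 651 × 921 mm
P2: ⌊921/2⌋ × 651 = 460 × 651 mm
P3: ⌊651/2⌋ × 460 = 325 × 460 mm
P4: ⌊460/2⌋ × 325 = 230 × 325 mm

230 × 325 mm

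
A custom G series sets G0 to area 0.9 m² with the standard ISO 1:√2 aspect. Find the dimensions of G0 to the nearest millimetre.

Let the short side be w mm. Then w · w√2 = 0.9 m² = 900,000 mm².
w² = 900,000/√2, so w ≈ 797.7 mm; long side = w√2 ≈ 1128.2 mm.

798 × 1128 mm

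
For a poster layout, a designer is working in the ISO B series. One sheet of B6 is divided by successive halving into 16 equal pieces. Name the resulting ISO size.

B10

16 = 2^4, so 4 halving steps.
B6 → B7 → … → B10 after 4 steps.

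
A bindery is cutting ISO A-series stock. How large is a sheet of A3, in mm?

A0 = 841 × 1189 mm (A0 has area 1 m², aspect 1:√2).
A1: ⌊1189/2⌋ × 841 = 594 × 841 mm
A2: ⌊841/2⌋ × 594 = 420 × 594 mm
A3: ⌊594/2⌋ × 420 = 297 × 420 mm

297 × 420 mm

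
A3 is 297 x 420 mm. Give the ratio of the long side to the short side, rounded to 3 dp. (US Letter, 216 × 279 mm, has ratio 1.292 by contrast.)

420 / 297 = 1.414
Matches √2 ≈ 1.414 — the ISO 216 defining ratio.

1.414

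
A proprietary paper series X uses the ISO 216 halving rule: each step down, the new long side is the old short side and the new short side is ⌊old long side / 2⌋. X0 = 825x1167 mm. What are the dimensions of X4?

X1 = 583 × 825 mm (from X0 by 1 halving).
X2: ⌊825/2⌋ × 583 = 412 × 583 mm
X3: ⌊583/2⌋ × 412 = 291 × 412 mm
X4: ⌊412/2⌋ × 291 = 206 × 291 mm

206 × 291 mm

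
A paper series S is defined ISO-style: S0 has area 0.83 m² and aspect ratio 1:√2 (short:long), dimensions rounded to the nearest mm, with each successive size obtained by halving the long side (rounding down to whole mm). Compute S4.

191 × 270 mm

Let S0's short side be w mm. w · w√2 = 0.83 m² = 830,000 mm², so w ≈ 766.1 mm and w√2 ≈ 1083.4 mm → S0 = 766 × 1083 mm.
S1: ⌊1083/2⌋ × 766 = 541 × 766 mm
S2: ⌊766/2⌋ × 541 = 383 × 541 mm
S3: ⌊541/2⌋ × 383 = 270 × 383 mm
S4: ⌊383/2⌋ × 270 = 191 × 270 mm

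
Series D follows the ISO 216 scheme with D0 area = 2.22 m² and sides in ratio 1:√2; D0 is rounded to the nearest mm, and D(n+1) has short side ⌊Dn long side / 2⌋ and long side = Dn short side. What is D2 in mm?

Let D0's short side be w mm. w · w√2 = 2.22 m² = 2,220,000 mm², so w ≈ 1252.9 mm and w√2 ≈ 1771.9 mm → D0 = 1253 × 1772 mm.
D1: ⌊1772/2⌋ × 1253 = 886 × 1253 mm
D2: ⌊1253/2⌋ × 886 = 626 × 886 mm

626 × 886 mm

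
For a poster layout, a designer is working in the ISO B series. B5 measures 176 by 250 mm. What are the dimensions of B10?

31 × 44 mm

B6: ⌊250/2⌋ × 176 = 125 × 176 mm
B7: ⌊176/2⌋ × 125 = 88 × 125 mm
B8: ⌊125/2⌋ × 88 = 62 × 88 mm
B9: ⌊88/2⌋ × 62 = 44 × 62 mm
B10: ⌊62/2⌋ × 44 = 31 × 44 mm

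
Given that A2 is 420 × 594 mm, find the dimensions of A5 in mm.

148 × 210 mm

A3: ⌊594/2⌋ × 420 = 297 × 420 mm
A4: ⌊420/2⌋ × 297 = 210 × 297 mm
A5: ⌊297/2⌋ × 210 = 148 × 210 mm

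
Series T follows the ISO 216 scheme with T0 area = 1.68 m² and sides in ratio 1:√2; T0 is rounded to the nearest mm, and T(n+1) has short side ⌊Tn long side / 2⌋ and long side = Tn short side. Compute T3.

385 × 545 mm

Let T0's short side be w mm. w · w√2 = 1.68 m² = 1,680,000 mm², so w ≈ 1089.9 mm and w√2 ≈ 1541.4 mm → T0 = 1090 × 1541 mm.
T1: ⌊1541/2⌋ × 1090 = 770 × 1090 mm
T2: ⌊1090/2⌋ × 770 = 545 × 770 mm
T3: ⌊770/2⌋ × 545 = 385 × 545 mm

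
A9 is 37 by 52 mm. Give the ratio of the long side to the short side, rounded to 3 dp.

52 / 37 = 1.405
ISO 216 targets √2 ≈ 1.414; the -0.009 deviation is from mm rounding.

1.405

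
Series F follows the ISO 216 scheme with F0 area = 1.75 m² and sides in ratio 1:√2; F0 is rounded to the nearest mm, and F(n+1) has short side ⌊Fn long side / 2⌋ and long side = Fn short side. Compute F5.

196 × 278 mm

Let F0's short side be w mm. w · w√2 = 1.75 m² = 1,750,000 mm², so w ≈ 1112.4 mm and w√2 ≈ 1573.2 mm → F0 = 1112 × 1573 mm.
F1: ⌊1573/2⌋ × 1112 = 786 × 1112 mm
F2: ⌊1112/2⌋ × 786 = 556 × 786 mm
F3: ⌊786/2⌋ × 556 = 393 × 556 mm
F4: ⌊556/2⌋ × 393 = 278 × 393 mm
F5: ⌊393/2⌋ × 278 = 196 × 278 mm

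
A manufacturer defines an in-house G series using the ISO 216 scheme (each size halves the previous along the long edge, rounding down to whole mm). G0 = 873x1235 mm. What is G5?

154 × 218 mm

G1: ⌊1235/2⌋ × 873 = 617 × 873 mm
G2: ⌊873/2⌋ × 617 = 436 × 617 mm
G3: ⌊617/2⌋ × 436 = 308 × 436 mm
G4: ⌊436/2⌋ × 308 = 218 × 308 mm
G5: ⌊308/2⌋ × 218 = 154 × 218 mm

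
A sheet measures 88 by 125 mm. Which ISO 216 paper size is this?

Aspect ratio 125/88 ≈ 1.420 — close to the ISO √2 ≈ 1.414.
In the B-series (B0 = 1000 × 1414 mm): B7 = 88 × 125 mm.

B7 (88 × 125 mm)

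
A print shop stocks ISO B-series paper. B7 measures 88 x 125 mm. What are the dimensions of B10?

B8: ⌊125/2⌋ × 88 = 62 × 88 mm
B9: ⌊88/2⌋ × 62 = 44 × 62 mm
B10: ⌊62/2⌋ × 44 = 31 × 44 mm

31 × 44 mm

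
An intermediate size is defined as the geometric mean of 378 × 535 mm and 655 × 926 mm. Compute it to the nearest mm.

Short side: √(378 · 655) = √247590 ≈ 497.6 → 498 mm
Long side: √(535 · 926) = √495410 ≈ 703.9 → 704 mm

498 × 704 mm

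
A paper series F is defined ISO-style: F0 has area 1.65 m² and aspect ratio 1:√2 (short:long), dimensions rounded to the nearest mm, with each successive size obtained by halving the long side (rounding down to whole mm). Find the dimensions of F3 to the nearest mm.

Let F0's short side be w mm. w · w√2 = 1.65 m² = 1,650,000 mm², so w ≈ 1080.2 mm and w√2 ≈ 1527.6 mm → F0 = 1080 × 1528 mm.
F1: ⌊1528/2⌋ × 1080 = 764 × 1080 mm
F2: ⌊1080/2⌋ × 764 = 540 × 764 mm
F3: ⌊764/2⌋ × 540 = 382 × 540 mm

382 × 540 mm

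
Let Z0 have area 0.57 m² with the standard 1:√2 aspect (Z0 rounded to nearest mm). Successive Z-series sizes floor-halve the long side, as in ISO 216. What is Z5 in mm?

112 × 158 mm

Let Z0's short side be w mm. w · w√2 = 0.57 m² = 570,000 mm², so w ≈ 634.9 mm and w√2 ≈ 897.8 mm → Z0 = 635 × 898 mm.
Z1: ⌊898/2⌋ × 635 = 449 × 635 mm
Z2: ⌊635/2⌋ × 449 = 317 × 449 mm
Z3: ⌊449/2⌋ × 317 = 224 × 317 mm
Z4: ⌊317/2⌋ × 224 = 158 × 224 mm
Z5: ⌊224/2⌋ × 158 = 112 × 158 mm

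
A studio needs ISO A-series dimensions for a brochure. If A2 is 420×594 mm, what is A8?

52 × 74 mm

A3: ⌊594/2⌋ × 420 = 297 × 420 mm
A4: ⌊420/2⌋ × 297 = 210 × 297 mm
A5: ⌊297/2⌋ × 210 = 148 × 210 mm
A6: ⌊210/2⌋ × 148 = 105 × 148 mm
A7: ⌊148/2⌋ × 105 = 74 × 105 mm
A8: ⌊105/2⌋ × 74 = 52 × 74 mm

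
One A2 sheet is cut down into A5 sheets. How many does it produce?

A2 = 420 × 594 mm; A5 = 148 × 210 mm.
Each halving step doubles the count; 3 steps from A2 to A5.
2^3 = 8.

8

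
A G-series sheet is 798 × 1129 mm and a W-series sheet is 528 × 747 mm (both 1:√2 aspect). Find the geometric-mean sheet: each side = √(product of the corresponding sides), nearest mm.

649 × 918 mm

Short side: √(798 · 528) = √421344 ≈ 649.1 → 649 mm
Long side: √(1129 · 747) = √843363 ≈ 918.3 → 918 mm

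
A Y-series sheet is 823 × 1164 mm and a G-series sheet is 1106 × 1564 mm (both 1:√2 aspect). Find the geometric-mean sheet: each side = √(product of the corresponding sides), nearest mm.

954 × 1349 mm

Short side: √(823 · 1106) = √910238 ≈ 954.1 → 954 mm
Long side: √(1164 · 1564) = √1820496 ≈ 1349.3 → 1349 mm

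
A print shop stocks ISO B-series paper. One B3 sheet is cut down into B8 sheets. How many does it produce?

Each ISO step halves the sheet: 1 × B3 → 2 × B4 → 4 × B5 → 8 × B6 → …
From B3 to B8 is 5 halving steps: 2^5 = 32.

32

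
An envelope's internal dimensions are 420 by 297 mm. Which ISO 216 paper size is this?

A3 (297 × 420 mm)

Aspect ratio 420/297 ≈ 1.414 — close to the ISO √2 ≈ 1.414.
In the A-series (A0 area = 1 m²): A3 = 297 × 420 mm.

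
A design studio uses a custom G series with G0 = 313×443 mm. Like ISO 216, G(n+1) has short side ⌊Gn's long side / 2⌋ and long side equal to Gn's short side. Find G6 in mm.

G1 = 221 × 313 mm (from G0 by 1 halving).
G2: ⌊313/2⌋ × 221 = 156 × 221 mm
G3: ⌊221/2⌋ × 156 = 110 × 156 mm
G4: ⌊156/2⌋ × 110 = 78 × 110 mm
G5: ⌊110/2⌋ × 78 = 55 × 78 mm
G6: ⌊78/2⌋ × 55 = 39 × 55 mm

39 × 55 mm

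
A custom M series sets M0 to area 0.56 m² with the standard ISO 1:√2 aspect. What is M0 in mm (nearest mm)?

Let the short side be w mm. Then w · w√2 = 0.56 m² = 560,000 mm².
w² = 560,000/√2, so w ≈ 629.3 mm; long side = w√2 ≈ 889.9 mm.

629 × 890 mm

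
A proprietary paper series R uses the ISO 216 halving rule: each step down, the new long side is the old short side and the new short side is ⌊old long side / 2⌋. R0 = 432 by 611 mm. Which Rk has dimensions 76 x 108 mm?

R5

R0: 432 × 611 mm
R1: 305 × 432 mm
R2: 216 × 305 mm
R3: 152 × 216 mm
R4: 108 × 152 mm
R5: 76 × 108 mm
R6: 54 × 76 mm
→ matches R5.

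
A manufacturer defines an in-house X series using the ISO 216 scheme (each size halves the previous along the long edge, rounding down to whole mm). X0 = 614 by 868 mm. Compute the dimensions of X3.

217 × 307 mm

X1: ⌊868/2⌋ × 614 = 434 × 614 mm
X2: ⌊614/2⌋ × 434 = 307 × 434 mm
X3: ⌊434/2⌋ × 307 = 217 × 307 mm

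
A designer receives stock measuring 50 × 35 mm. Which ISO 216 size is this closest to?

A9 (37 × 52 mm)

Aspect ratio 50/35 ≈ 1.429 — close to the ISO √2 ≈ 1.414.
In the A-series (A0 area = 1 m²): A9 = 37 × 52 mm.
Off by 4 mm total — nearest standard size.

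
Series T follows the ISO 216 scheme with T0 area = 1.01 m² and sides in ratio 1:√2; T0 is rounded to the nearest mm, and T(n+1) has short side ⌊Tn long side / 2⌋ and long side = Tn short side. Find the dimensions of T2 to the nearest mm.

Let T0's short side be w mm. w · w√2 = 1.01 m² = 1,010,000 mm², so w ≈ 845.1 mm and w√2 ≈ 1195.1 mm → T0 = 845 × 1195 mm.
T1: ⌊1195/2⌋ × 845 = 597 × 845 mm
T2: ⌊845/2⌋ × 597 = 422 × 597 mm

422 × 597 mm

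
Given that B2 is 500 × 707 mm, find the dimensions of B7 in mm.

B3: ⌊707/2⌋ × 500 = 353 × 500 mm
B4: ⌊500/2⌋ × 353 = 250 × 353 mm
B5: ⌊353/2⌋ × 250 = 176 × 250 mm
B6: ⌊250/2⌋ × 176 = 125 × 176 mm
B7: ⌊176/2⌋ × 125 = 88 × 125 mm

88 × 125 mm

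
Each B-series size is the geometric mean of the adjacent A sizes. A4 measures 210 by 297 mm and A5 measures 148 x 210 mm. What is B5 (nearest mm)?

Short side: √(210 · 148) = √31080 ≈ 176.3 → 176 mm
Long side: √(297 · 210) = √62370 ≈ 249.7 → 250 mm

176 × 250 mm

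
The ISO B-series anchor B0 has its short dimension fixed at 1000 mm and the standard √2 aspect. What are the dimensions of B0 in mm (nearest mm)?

1000 × 1414 mm

Short side = 1000 mm; long side = 1000√2 ≈ 1414.2 mm.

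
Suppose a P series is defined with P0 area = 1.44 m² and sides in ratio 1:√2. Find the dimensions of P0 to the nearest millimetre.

Let the short side be w mm. Then w · w√2 = 1.44 m² = 1,440,000 mm².
w² = 1,440,000/√2, so w ≈ 1009.1 mm; long side = w√2 ≈ 1427.0 mm.

1009 × 1427 mm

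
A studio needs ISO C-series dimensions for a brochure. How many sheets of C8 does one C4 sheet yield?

C4 = 229 × 324 mm; C8 = 57 × 81 mm.
Each halving step doubles the count; 4 steps from C4 to C8.
2^4 = 16.

16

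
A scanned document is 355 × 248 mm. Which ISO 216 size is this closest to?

B4 (250 × 353 mm)

Aspect ratio 355/248 ≈ 1.431 (ISO target is √2 ≈ 1.414).
In the B-series (B0 = 1000 × 1414 mm): B4 = 250 × 353 mm.
Off by 4 mm total — nearest standard size.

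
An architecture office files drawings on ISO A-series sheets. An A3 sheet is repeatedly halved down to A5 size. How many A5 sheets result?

4

Each ISO step halves the sheet: 1 × A3 → 2 × A4 → 4 × A5
From A3 to A5 is 2 halving steps: 2^2 = 4.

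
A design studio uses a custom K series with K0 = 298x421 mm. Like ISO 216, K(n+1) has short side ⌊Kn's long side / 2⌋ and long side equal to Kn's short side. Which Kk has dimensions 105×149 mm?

K0: 298 × 421 mm
K1: 210 × 298 mm
K2: 149 × 210 mm
K3: 105 × 149 mm
K4: 74 × 105 mm
→ matches K3.

K3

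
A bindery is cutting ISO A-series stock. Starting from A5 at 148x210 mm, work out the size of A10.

A6: ⌊210/2⌋ × 148 = 105 × 148 mm
A7: ⌊148/2⌋ × 105 = 74 × 105 mm
A8: ⌊105/2⌋ × 74 = 52 × 74 mm
A9: ⌊74/2⌋ × 52 = 37 × 52 mm
A10: ⌊52/2⌋ × 37 = 26 × 37 mm

26 × 37 mm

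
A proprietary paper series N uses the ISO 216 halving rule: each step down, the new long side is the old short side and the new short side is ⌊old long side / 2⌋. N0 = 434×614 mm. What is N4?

N1: ⌊614/2⌋ × 434 = 307 × 434 mm
N2: ⌊434/2⌋ × 307 = 217 × 307 mm
N3: ⌊307/2⌋ × 217 = 153 × 217 mm
N4: ⌊217/2⌋ × 153 = 108 × 153 mm

108 × 153 mm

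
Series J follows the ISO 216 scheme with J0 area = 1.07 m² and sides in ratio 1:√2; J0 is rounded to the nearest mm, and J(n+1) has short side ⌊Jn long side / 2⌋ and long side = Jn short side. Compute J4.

Let J0's short side be w mm. w · w√2 = 1.07 m² = 1,070,000 mm², so w ≈ 869.8 mm and w√2 ≈ 1230.1 mm → J0 = 870 × 1230 mm.
J1: ⌊1230/2⌋ × 870 = 615 × 870 mm
J2: ⌊870/2⌋ × 615 = 435 × 615 mm
J3: ⌊615/2⌋ × 435 = 307 × 435 mm
J4: ⌊435/2⌋ × 307 = 217 × 307 mm

217 × 307 mm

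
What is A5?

148 × 210 mm

A0 = 841 × 1189 mm (A0 has area 1 m², aspect 1:√2).
A1: ⌊1189/2⌋ × 841 = 594 × 841 mm
A2: ⌊841/2⌋ × 594 = 420 × 594 mm
A3: ⌊594/2⌋ × 420 = 297 × 420 mm
A4: ⌊420/2⌋ × 297 = 210 × 297 mm
A5: ⌊297/2⌋ × 210 = 148 × 210 mm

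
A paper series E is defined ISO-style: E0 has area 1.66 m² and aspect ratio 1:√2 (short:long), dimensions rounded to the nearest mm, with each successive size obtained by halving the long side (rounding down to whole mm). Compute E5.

191 × 270 mm

Let E0's short side be w mm. w · w√2 = 1.66 m² = 1,660,000 mm², so w ≈ 1083.4 mm and w√2 ≈ 1532.2 mm → E0 = 1083 × 1532 mm.
E1: ⌊1532/2⌋ × 1083 = 766 × 1083 mm
E2: ⌊1083/2⌋ × 766 = 541 × 766 mm
E3: ⌊766/2⌋ × 541 = 383 × 541 mm
E4: ⌊541/2⌋ × 383 = 270 × 383 mm
E5: ⌊383/2⌋ × 270 = 191 × 270 mm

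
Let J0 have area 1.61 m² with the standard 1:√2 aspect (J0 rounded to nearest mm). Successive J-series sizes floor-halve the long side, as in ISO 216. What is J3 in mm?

Let J0's short side be w mm. w · w√2 = 1.61 m² = 1,610,000 mm², so w ≈ 1067.0 mm and w√2 ≈ 1508.9 mm → J0 = 1067 × 1509 mm.
J1: ⌊1509/2⌋ × 1067 = 754 × 1067 mm
J2: ⌊1067/2⌋ × 754 = 533 × 754 mm
J3: ⌊754/2⌋ × 533 = 377 × 533 mm

377 × 533 mm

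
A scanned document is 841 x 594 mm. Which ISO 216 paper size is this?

A1 (594 × 841 mm)

Aspect ratio 841/594 ≈ 1.416 — close to the ISO √2 ≈ 1.414.
In the A-series (A0 area = 1 m²): A1 = 594 × 841 mm.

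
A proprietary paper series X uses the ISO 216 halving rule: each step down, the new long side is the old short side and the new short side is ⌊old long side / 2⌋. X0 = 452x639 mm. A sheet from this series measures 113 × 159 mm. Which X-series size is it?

X4

X0: 452 × 639 mm
X1: 319 × 452 mm
X2: 226 × 319 mm
X3: 159 × 226 mm
X4: 113 × 159 mm
X5: 79 × 113 mm
→ matches X4.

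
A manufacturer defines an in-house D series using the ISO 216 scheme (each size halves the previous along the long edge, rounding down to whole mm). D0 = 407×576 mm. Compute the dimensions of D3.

D1: ⌊576/2⌋ × 407 = 288 × 407 mm
D2: ⌊407/2⌋ × 288 = 203 × 288 mm
D3: ⌊288/2⌋ × 203 = 144 × 203 mm

144 × 203 mm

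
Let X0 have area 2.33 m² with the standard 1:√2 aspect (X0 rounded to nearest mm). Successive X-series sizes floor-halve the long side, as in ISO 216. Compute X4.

Let X0's short side be w mm. w · w√2 = 2.33 m² = 2,330,000 mm², so w ≈ 1283.6 mm and w√2 ≈ 1815.2 mm → X0 = 1284 × 1815 mm.
X1: ⌊1815/2⌋ × 1284 = 907 × 1284 mm
X2: ⌊1284/2⌋ × 907 = 642 × 907 mm
X3: ⌊907/2⌋ × 642 = 453 × 642 mm
X4: ⌊642/2⌋ × 453 = 321 × 453 mm

321 × 453 mm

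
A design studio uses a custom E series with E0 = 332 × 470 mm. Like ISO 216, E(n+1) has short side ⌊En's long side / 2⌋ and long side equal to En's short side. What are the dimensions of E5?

58 × 83 mm

E1: ⌊470/2⌋ × 332 = 235 × 332 mm
E2: ⌊332/2⌋ × 235 = 166 × 235 mm
E3: ⌊235/2⌋ × 166 = 117 × 166 mm
E4: ⌊166/2⌋ × 117 = 83 × 117 mm
E5: ⌊117/2⌋ × 83 = 58 × 83 mm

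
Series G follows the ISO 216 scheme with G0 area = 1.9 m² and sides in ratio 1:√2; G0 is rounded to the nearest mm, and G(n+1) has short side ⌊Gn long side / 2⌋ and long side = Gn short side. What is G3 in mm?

Let G0's short side be w mm. w · w√2 = 1.9 m² = 1,900,000 mm², so w ≈ 1159.1 mm and w√2 ≈ 1639.2 mm → G0 = 1159 × 1639 mm.
G1: ⌊1639/2⌋ × 1159 = 819 × 1159 mm
G2: ⌊1159/2⌋ × 819 = 579 × 819 mm
G3: ⌊819/2⌋ × 579 = 409 × 579 mm

409 × 579 mm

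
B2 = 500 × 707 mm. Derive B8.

62 × 88 mm

B3: ⌊707/2⌋ × 500 = 353 × 500 mm
B4: ⌊500/2⌋ × 353 = 250 × 353 mm
B5: ⌊353/2⌋ × 250 = 176 × 250 mm
B6: ⌊250/2⌋ × 176 = 125 × 176 mm
B7: ⌊176/2⌋ × 125 = 88 × 125 mm
B8: ⌊125/2⌋ × 88 = 62 × 88 mm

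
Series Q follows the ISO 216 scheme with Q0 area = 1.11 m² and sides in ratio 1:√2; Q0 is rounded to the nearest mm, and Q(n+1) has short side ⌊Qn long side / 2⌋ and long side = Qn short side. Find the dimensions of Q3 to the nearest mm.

313 × 443 mm

Let Q0's short side be w mm. w · w√2 = 1.11 m² = 1,110,000 mm², so w ≈ 885.9 mm and w√2 ≈ 1252.9 mm → Q0 = 886 × 1253 mm.
Q1: ⌊1253/2⌋ × 886 = 626 × 886 mm
Q2: ⌊886/2⌋ × 626 = 443 × 626 mm
Q3: ⌊626/2⌋ × 443 = 313 × 443 mm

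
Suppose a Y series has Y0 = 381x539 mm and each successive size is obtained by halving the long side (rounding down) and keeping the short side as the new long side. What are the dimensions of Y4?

Y1: ⌊539/2⌋ × 381 = 269 × 381 mm
Y2: ⌊381/2⌋ × 269 = 190 × 269 mm
Y3: ⌊269/2⌋ × 190 = 134 × 190 mm
Y4: ⌊190/2⌋ × 134 = 95 × 134 mm

95 × 134 mm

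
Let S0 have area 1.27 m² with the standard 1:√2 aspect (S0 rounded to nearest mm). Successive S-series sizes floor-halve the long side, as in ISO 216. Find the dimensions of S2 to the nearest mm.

474 × 670 mm

Let S0's short side be w mm. w · w√2 = 1.27 m² = 1,270,000 mm², so w ≈ 947.6 mm and w√2 ≈ 1340.2 mm → S0 = 948 × 1340 mm.
S1: ⌊1340/2⌋ × 948 = 670 × 948 mm
S2: ⌊948/2⌋ × 670 = 474 × 670 mm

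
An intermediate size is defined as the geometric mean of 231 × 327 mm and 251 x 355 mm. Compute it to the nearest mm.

Short side: √(231 · 251) = √57981 ≈ 240.8 → 241 mm
Long side: √(327 · 355) = √116085 ≈ 340.7 → 341 mm

241 × 341 mm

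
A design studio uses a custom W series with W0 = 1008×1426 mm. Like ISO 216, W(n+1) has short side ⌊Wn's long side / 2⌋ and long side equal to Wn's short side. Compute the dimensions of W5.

178 × 252 mm

W1: ⌊1426/2⌋ × 1008 = 713 × 1008 mm
W2: ⌊1008/2⌋ × 713 = 504 × 713 mm
W3: ⌊713/2⌋ × 504 = 356 × 504 mm
W4: ⌊504/2⌋ × 356 = 252 × 356 mm
W5: ⌊356/2⌋ × 252 = 178 × 252 mm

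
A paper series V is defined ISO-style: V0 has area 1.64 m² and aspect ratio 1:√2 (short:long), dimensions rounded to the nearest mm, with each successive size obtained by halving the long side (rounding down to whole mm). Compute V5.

Let V0's short side be w mm. w · w√2 = 1.64 m² = 1,640,000 mm², so w ≈ 1076.9 mm and w√2 ≈ 1522.9 mm → V0 = 1077 × 1523 mm.
V1: ⌊1523/2⌋ × 1077 = 761 × 1077 mm
V2: ⌊1077/2⌋ × 761 = 538 × 761 mm
V3: ⌊761/2⌋ × 538 = 380 × 538 mm
V4: ⌊538/2⌋ × 380 = 269 × 380 mm
V5: ⌊380/2⌋ × 269 = 190 × 269 mm

190 × 269 mm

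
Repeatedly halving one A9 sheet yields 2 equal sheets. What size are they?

A10

2 = 2^1, so 1 halving step.
A9 → A10 → … → A10 after 1 step.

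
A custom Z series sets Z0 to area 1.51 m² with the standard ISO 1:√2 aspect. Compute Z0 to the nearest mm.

Let the short side be w mm. Then w · w√2 = 1.51 m² = 1,510,000 mm².
w² = 1,510,000/√2, so w ≈ 1033.3 mm; long side = w√2 ≈ 1461.3 mm.

1033 × 1461 mm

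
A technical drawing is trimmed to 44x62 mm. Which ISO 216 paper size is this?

Aspect ratio 62/44 ≈ 1.409 — close to the ISO √2 ≈ 1.414.
In the B-series (B0 = 1000 × 1414 mm): B9 = 44 × 62 mm.

B9 (44 × 62 mm)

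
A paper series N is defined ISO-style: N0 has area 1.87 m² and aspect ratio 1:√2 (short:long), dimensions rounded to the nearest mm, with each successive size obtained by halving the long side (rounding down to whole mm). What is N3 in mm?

Let N0's short side be w mm. w · w√2 = 1.87 m² = 1,870,000 mm², so w ≈ 1149.9 mm and w√2 ≈ 1626.2 mm → N0 = 1150 × 1626 mm.
N1: ⌊1626/2⌋ × 1150 = 813 × 1150 mm
N2: ⌊1150/2⌋ × 813 = 575 × 813 mm
N3: ⌊813/2⌋ × 575 = 406 × 575 mm

406 × 575 mm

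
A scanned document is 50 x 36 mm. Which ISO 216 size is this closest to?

Aspect ratio 50/36 ≈ 1.389 (ISO target is √2 ≈ 1.414).
In the A-series (A0 area = 1 m²): A9 = 37 × 52 mm.
Off by 3 mm total — nearest standard size.

A9 (37 × 52 mm)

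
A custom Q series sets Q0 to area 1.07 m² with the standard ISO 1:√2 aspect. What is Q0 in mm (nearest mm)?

Let the short side be w mm. Then w · w√2 = 1.07 m² = 1,070,000 mm².
w² = 1,070,000/√2, so w ≈ 869.8 mm; long side = w√2 ≈ 1230.1 mm.

870 × 1230 mm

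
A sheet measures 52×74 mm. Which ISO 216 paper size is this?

Aspect ratio 74/52 ≈ 1.423 — close to the ISO √2 ≈ 1.414.
In the A-series (A0 area = 1 m²): A8 = 52 × 74 mm.

A8 (52 × 74 mm)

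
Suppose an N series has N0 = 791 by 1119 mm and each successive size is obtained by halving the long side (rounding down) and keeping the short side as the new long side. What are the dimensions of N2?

N1: ⌊1119/2⌋ × 791 = 559 × 791 mm
N2: ⌊791/2⌋ × 559 = 395 × 559 mm

395 × 559 mm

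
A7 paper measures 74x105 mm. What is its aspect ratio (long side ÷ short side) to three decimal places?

105 / 74 = 1.419
ISO 216 targets √2 ≈ 1.414; the +0.005 deviation is from mm rounding.

1.419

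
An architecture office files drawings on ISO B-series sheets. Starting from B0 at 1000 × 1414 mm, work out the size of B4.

B1: ⌊1414/2⌋ × 1000 = 707 × 1000 mm
B2: ⌊1000/2⌋ × 707 = 500 × 707 mm
B3: ⌊707/2⌋ × 500 = 353 × 500 mm
B4: ⌊500/2⌋ × 353 = 250 × 353 mm

250 × 353 mm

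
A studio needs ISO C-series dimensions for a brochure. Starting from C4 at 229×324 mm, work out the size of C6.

C5: ⌊324/2⌋ × 229 = 162 × 229 mm
C6: ⌊229/2⌋ × 162 = 114 × 162 mm

114 × 162 mm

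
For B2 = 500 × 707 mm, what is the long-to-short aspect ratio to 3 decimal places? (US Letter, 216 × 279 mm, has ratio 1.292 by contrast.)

1.414

707 / 500 = 1.414
Matches √2 ≈ 1.414 — the ISO 216 defining ratio.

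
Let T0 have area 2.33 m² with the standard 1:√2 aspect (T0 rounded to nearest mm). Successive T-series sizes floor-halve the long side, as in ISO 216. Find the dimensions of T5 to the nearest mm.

Let T0's short side be w mm. w · w√2 = 2.33 m² = 2,330,000 mm², so w ≈ 1283.6 mm and w√2 ≈ 1815.2 mm → T0 = 1284 × 1815 mm.
T1: ⌊1815/2⌋ × 1284 = 907 × 1284 mm
T2: ⌊1284/2⌋ × 907 = 642 × 907 mm
T3: ⌊907/2⌋ × 642 = 453 × 642 mm
T4: ⌊642/2⌋ × 453 = 321 × 453 mm
T5: ⌊453/2⌋ × 321 = 226 × 321 mm

226 × 321 mm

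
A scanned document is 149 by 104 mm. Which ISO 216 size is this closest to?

A6 (105 × 148 mm)

Aspect ratio 149/104 ≈ 1.433 (ISO target is √2 ≈ 1.414).
In the A-series (A0 area = 1 m²): A6 = 105 × 148 mm.
Off by 2 mm total — nearest standard size.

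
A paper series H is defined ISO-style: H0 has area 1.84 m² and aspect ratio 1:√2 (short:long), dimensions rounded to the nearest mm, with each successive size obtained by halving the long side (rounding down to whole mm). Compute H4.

285 × 403 mm

Let H0's short side be w mm. w · w√2 = 1.84 m² = 1,840,000 mm², so w ≈ 1140.6 mm and w√2 ≈ 1613.1 mm → H0 = 1141 × 1613 mm.
H1: ⌊1613/2⌋ × 1141 = 806 × 1141 mm
H2: ⌊1141/2⌋ × 806 = 570 × 806 mm
H3: ⌊806/2⌋ × 570 = 403 × 570 mm
H4: ⌊570/2⌋ × 403 = 285 × 403 mm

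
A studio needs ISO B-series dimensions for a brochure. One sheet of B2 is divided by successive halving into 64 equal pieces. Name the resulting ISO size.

64 = 2^6, so 6 halving steps.
B2 → B3 → … → B8 after 6 steps.

B8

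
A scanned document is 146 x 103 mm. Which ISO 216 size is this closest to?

A6 (105 × 148 mm)

Aspect ratio 146/103 ≈ 1.417 — close to the ISO √2 ≈ 1.414.
In the A-series (A0 area = 1 m²): A6 = 105 × 148 mm.
Off by 4 mm total — nearest standard size.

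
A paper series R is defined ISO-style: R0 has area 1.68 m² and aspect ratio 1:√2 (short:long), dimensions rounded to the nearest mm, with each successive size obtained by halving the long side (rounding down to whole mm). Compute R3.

Let R0's short side be w mm. w · w√2 = 1.68 m² = 1,680,000 mm², so w ≈ 1089.9 mm and w√2 ≈ 1541.4 mm → R0 = 1090 × 1541 mm.
R1: ⌊1541/2⌋ × 1090 = 770 × 1090 mm
R2: ⌊1090/2⌋ × 770 = 545 × 770 mm
R3: ⌊770/2⌋ × 545 = 385 × 545 mm

385 × 545 mm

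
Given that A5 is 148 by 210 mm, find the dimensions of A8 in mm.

52 × 74 mm

A6: ⌊210/2⌋ × 148 = 105 × 148 mm
A7: ⌊148/2⌋ × 105 = 74 × 105 mm
A8: ⌊105/2⌋ × 74 = 52 × 74 mm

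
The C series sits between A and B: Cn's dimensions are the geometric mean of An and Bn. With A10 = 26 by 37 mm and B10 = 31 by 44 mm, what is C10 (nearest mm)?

28 × 40 mm

Short side: √(26 · 31) = √806 ≈ 28.4 → 28 mm
Long side: √(37 · 44) = √1628 ≈ 40.3 → 40 mm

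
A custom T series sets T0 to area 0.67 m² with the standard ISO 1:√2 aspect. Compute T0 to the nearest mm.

688 × 973 mm

Let the short side be w mm. Then w · w√2 = 0.67 m² = 670,000 mm².
w² = 670,000/√2, so w ≈ 688.3 mm; long side = w√2 ≈ 973.4 mm.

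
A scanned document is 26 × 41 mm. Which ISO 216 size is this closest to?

Aspect ratio 41/26 ≈ 1.577 (ISO target is √2 ≈ 1.414).
In the C-series (envelope sizes, between A and B): C10 = 28 × 40 mm.
Off by 3 mm total — nearest standard size.

C10 (28 × 40 mm)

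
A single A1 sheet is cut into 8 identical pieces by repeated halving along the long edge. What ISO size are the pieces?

A4

8 = 2^3, so 3 halving steps.
A1 → A2 → … → A4 after 3 steps.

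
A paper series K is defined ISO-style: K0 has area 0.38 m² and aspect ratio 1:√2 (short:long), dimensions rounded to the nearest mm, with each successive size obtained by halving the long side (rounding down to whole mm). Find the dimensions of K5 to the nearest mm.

91 × 129 mm

Let K0's short side be w mm. w · w√2 = 0.38 m² = 380,000 mm², so w ≈ 518.4 mm and w√2 ≈ 733.1 mm → K0 = 518 × 733 mm.
K1: ⌊733/2⌋ × 518 = 366 × 518 mm
K2: ⌊518/2⌋ × 366 = 259 × 366 mm
K3: ⌊366/2⌋ × 259 = 183 × 259 mm
K4: ⌊259/2⌋ × 183 = 129 × 183 mm
K5: ⌊183/2⌋ × 129 = 91 × 129 mm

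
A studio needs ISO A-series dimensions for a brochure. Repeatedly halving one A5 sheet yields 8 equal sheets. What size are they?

A8

8 = 2^3, so 3 halving steps.
A5 → A6 → … → A8 after 3 steps.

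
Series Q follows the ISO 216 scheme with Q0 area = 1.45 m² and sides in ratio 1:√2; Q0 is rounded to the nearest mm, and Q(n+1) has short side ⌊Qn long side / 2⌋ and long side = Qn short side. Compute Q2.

Let Q0's short side be w mm. w · w√2 = 1.45 m² = 1,450,000 mm², so w ≈ 1012.6 mm and w√2 ≈ 1432.0 mm → Q0 = 1013 × 1432 mm.
Q1: ⌊1432/2⌋ × 1013 = 716 × 1013 mm
Q2: ⌊1013/2⌋ × 716 = 506 × 716 mm

506 × 716 mm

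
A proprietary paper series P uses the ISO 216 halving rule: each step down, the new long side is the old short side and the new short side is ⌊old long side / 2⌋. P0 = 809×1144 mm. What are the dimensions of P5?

P1 = 572 × 809 mm (from P0 by 1 halving).
P2: ⌊809/2⌋ × 572 = 404 × 572 mm
P3: ⌊572/2⌋ × 404 = 286 × 404 mm
P4: ⌊404/2⌋ × 286 = 202 × 286 mm
P5: ⌊286/2⌋ × 202 = 143 × 202 mm

143 × 202 mm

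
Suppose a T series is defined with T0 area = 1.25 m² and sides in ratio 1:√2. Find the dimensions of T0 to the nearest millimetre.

940 × 1330 mm

Let the short side be w mm. Then w · w√2 = 1.25 m² = 1,250,000 mm².
w² = 1,250,000/√2, so w ≈ 940.2 mm; long side = w√2 ≈ 1329.6 mm.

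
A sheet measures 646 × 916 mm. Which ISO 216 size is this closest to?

Aspect ratio 916/646 ≈ 1.418 — close to the ISO √2 ≈ 1.414.
In the C-series (envelope sizes, between A and B): C1 = 648 × 917 mm.
Off by 3 mm total — nearest standard size.

C1 (648 × 917 mm)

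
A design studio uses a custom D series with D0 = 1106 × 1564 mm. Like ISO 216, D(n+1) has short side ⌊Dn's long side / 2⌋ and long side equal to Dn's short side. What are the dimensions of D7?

D1 = 782 × 1106 mm (from D0 by 1 halving).
D2: ⌊1106/2⌋ × 782 = 553 × 782 mm
D3: ⌊782/2⌋ × 553 = 391 × 553 mm
D4: ⌊553/2⌋ × 391 = 276 × 391 mm
D5: ⌊391/2⌋ × 276 = 195 × 276 mm
D6: ⌊276/2⌋ × 195 = 138 × 195 mm
D7: ⌊195/2⌋ × 138 = 97 × 138 mm

97 × 138 mm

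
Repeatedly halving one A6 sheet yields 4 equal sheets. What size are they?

4 = 2^2, so 2 halving steps.
A6 → A7 → … → A8 after 2 steps.

A8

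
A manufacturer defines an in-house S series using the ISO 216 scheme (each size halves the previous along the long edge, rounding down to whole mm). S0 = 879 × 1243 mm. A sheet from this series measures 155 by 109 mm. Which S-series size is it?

S0: 879 × 1243 mm
S1: 621 × 879 mm
S2: 439 × 621 mm
S3: 310 × 439 mm
S4: 219 × 310 mm
S5: 155 × 219 mm
S6: 109 × 155 mm
S7: 77 × 109 mm
→ matches S6.

S6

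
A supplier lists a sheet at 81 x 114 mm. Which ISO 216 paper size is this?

C7 (81 × 114 mm)

Aspect ratio 114/81 ≈ 1.407 — close to the ISO √2 ≈ 1.414.
In the C-series (envelope sizes, between A and B): C7 = 81 × 114 mm.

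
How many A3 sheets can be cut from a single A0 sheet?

A0 = 841 × 1189 mm; A3 = 297 × 420 mm.
Each halving step doubles the count; 3 steps from A0 to A3.
2^3 = 8.

8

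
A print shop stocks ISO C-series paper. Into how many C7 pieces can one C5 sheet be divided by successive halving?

4

C5 = 162 × 229 mm; C7 = 81 × 114 mm.
Each halving step doubles the count; 2 steps from C5 to C7.
2^2 = 4.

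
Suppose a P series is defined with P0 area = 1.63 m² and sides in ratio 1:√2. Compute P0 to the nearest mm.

1074 × 1518 mm

Let the short side be w mm. Then w · w√2 = 1.63 m² = 1,630,000 mm².
w² = 1,630,000/√2, so w ≈ 1073.6 mm; long side = w√2 ≈ 1518.3 mm.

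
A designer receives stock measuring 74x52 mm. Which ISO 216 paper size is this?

Aspect ratio 74/52 ≈ 1.423 — close to the ISO √2 ≈ 1.414.
In the A-series (A0 area = 1 m²): A8 = 52 × 74 mm.

A8 (52 × 74 mm)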